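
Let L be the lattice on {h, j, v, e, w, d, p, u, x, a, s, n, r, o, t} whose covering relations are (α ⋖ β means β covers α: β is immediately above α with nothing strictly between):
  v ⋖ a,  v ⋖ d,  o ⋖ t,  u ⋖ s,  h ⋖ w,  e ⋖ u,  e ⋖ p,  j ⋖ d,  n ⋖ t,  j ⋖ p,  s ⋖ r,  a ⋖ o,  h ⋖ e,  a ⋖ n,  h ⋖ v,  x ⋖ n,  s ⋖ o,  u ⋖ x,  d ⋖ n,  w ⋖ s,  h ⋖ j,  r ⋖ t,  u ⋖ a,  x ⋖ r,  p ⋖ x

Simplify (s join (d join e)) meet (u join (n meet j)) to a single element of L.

d ∨ e = n
s ∨ n = t
n ∧ j = j
u ∨ j = x
t ∧ x = x

x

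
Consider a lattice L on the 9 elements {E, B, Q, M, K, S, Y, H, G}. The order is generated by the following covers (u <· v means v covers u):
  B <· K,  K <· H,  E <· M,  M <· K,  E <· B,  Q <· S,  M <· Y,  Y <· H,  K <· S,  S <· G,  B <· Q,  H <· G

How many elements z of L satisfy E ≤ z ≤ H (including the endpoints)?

The interval [E, H] = {B, E, H, K, M, Y}, which has 6 elements.

6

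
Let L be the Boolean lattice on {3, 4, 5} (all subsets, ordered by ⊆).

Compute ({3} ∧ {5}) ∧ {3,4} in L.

{3} ∧ {5} = {}
{} ∧ {3,4} = {}

{}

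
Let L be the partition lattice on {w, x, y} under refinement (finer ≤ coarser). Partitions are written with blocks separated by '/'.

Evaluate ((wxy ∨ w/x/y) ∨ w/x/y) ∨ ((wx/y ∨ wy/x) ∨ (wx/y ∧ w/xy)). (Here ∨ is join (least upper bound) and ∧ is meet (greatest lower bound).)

wxy

wxy ∨ w/x/y = wxy
wxy ∨ w/x/y = wxy
wx/y ∨ wy/x = wxy
wx/y ∧ w/xy = w/x/y
wxy ∨ w/x/y = wxy
wxy ∨ wxy = wxy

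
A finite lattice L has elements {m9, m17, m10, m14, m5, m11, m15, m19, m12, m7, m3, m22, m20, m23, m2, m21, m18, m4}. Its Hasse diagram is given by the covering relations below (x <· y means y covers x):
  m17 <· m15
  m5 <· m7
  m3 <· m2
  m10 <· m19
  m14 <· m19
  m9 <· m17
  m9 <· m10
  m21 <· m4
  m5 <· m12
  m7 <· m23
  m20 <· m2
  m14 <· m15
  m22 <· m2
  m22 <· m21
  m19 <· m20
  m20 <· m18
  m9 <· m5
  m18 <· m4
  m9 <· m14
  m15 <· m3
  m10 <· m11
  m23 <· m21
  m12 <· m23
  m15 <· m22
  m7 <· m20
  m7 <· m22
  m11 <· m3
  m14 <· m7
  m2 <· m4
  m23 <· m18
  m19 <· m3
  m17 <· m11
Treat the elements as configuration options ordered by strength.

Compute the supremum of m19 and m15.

Common upper bounds of {m19, m15}: m2, m3, m4.
The least among these is m3.

m3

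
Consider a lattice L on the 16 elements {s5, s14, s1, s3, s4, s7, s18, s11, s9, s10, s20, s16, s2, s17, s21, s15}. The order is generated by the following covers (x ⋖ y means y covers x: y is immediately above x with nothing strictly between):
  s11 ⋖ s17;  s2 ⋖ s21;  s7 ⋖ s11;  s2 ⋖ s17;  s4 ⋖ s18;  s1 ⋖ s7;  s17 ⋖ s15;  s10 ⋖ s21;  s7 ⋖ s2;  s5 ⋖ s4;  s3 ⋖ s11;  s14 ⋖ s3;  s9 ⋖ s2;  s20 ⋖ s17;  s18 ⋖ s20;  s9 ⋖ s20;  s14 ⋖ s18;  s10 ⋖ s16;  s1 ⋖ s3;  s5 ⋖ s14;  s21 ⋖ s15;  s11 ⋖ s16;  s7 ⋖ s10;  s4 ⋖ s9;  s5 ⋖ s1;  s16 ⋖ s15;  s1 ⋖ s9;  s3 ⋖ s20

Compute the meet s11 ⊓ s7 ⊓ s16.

Common lower bounds of {s11, s7, s16}: s1, s5, s7.
The greatest among these is s7.

s7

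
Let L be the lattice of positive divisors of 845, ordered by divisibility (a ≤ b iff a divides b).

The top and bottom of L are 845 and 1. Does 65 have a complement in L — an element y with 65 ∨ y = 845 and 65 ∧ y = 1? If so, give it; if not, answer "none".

For every candidate y, either 65 ∨ y ≠ 845 or 65 ∧ y ≠ 1; no complement exists.

none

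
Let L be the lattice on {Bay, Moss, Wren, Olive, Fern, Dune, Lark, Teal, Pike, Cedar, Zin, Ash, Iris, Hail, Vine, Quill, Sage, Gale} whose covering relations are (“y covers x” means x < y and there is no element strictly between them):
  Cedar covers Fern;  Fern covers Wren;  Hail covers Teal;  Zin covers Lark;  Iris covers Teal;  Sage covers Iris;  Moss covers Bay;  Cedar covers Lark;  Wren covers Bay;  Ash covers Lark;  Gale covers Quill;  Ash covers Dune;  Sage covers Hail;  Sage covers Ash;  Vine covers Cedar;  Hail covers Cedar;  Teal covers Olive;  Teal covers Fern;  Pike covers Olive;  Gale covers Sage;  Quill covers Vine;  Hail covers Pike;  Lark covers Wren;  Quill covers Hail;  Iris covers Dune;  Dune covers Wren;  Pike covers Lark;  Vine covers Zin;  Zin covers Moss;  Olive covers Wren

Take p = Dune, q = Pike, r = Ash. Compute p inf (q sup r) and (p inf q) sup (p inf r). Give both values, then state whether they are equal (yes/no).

Dune; Dune; yes

q sup r = Sage, so p inf (q sup r) = Dune inf Sage = Dune.
p inf q = Wren and p inf r = Dune, so (p inf q) sup (p inf r) = Wren sup Dune = Dune.
Equal: yes.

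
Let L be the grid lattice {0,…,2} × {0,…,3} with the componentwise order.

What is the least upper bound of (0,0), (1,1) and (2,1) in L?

In a product of chains, the join is componentwise max, giving (2,1).

(2,1)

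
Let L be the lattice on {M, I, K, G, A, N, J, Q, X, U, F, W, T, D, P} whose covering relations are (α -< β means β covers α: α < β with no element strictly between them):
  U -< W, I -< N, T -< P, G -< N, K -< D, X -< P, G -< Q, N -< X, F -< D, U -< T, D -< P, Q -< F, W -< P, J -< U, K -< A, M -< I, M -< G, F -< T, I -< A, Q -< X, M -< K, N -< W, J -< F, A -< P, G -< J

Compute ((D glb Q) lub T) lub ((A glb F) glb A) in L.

T

D ∧ Q = Q
Q ∨ T = T
A ∧ F = M
M ∧ A = M
T ∨ M = T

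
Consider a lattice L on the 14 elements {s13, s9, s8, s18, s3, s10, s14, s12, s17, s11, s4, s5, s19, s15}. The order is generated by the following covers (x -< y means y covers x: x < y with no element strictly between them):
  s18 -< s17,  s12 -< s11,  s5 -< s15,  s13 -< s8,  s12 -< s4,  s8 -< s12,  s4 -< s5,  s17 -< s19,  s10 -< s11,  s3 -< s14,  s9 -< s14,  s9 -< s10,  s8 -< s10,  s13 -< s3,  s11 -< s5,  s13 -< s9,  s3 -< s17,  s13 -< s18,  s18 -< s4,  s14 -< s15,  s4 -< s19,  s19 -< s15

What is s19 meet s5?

Common lower bounds of {s19, s5}: s12, s13, s18, s4, s8.
The greatest among these is s4.

s4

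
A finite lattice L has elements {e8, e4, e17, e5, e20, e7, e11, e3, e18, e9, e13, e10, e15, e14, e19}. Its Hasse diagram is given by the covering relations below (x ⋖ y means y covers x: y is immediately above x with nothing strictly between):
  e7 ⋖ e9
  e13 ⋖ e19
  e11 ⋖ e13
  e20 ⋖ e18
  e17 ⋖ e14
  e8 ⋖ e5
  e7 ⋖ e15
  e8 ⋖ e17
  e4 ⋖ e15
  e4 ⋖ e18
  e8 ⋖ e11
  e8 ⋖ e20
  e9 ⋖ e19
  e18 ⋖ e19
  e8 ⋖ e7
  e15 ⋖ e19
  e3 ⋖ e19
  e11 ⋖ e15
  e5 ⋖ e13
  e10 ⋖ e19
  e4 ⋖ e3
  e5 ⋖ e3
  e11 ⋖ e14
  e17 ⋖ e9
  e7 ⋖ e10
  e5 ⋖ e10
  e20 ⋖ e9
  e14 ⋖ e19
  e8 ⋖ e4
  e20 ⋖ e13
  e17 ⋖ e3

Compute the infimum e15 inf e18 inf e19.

Common lower bounds of {e15, e18, e19}: e4, e8.
The greatest among these is e4.

e4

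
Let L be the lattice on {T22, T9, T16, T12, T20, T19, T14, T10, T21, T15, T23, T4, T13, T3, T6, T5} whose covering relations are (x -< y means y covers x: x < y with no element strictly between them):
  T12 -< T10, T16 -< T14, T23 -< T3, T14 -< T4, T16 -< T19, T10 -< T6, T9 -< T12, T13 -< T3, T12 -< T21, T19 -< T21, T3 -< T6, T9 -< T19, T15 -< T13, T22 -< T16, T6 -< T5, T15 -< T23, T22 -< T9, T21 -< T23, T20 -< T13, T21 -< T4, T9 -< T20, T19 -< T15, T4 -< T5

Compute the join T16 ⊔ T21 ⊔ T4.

T4

Common upper bounds of {T16, T21, T4}: T4, T5.
The least among these is T4.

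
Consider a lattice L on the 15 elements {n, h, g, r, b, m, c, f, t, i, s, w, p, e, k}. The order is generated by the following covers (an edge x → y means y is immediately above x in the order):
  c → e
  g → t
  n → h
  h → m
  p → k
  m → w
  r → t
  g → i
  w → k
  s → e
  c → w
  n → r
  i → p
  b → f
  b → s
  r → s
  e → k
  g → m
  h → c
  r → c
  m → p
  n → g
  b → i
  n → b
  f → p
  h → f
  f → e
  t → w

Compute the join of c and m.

Common upper bounds of {c, m}: k, w.
The least among these is w.

w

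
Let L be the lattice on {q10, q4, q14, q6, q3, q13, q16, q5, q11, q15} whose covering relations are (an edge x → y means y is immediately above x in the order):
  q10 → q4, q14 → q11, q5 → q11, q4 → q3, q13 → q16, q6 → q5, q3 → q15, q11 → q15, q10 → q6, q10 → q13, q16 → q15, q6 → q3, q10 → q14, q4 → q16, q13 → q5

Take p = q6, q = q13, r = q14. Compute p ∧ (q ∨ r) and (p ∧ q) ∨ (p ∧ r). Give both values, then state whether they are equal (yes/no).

q ∨ r = q11, so p ∧ (q ∨ r) = q6 ∧ q11 = q6.
p ∧ q = q10 and p ∧ r = q10, so (p ∧ q) ∨ (p ∧ r) = q10 ∨ q10 = q10.
Equal: no.

q6; q10; no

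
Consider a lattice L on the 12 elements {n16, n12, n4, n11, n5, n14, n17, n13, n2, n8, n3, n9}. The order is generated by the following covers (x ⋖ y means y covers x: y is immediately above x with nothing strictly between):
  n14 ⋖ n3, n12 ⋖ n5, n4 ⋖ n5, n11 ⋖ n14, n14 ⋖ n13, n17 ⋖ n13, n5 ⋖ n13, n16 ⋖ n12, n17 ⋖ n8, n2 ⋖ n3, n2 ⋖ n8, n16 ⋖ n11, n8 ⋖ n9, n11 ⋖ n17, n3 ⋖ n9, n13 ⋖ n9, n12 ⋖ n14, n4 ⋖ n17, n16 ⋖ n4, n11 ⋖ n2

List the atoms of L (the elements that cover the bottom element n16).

The atoms are exactly the elements that cover n16: n11, n12, n4.

n11, n12, n4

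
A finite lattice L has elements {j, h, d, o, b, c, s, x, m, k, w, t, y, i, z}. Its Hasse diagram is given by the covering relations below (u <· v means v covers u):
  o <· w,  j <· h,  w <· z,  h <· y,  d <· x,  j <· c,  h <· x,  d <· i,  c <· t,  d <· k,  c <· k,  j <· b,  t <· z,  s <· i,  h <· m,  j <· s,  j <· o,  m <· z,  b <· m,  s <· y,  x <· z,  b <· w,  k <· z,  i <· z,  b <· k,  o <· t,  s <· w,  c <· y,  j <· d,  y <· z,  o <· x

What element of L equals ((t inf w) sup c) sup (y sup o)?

t ∧ w = o
o ∨ c = t
y ∨ o = z
t ∨ z = z

z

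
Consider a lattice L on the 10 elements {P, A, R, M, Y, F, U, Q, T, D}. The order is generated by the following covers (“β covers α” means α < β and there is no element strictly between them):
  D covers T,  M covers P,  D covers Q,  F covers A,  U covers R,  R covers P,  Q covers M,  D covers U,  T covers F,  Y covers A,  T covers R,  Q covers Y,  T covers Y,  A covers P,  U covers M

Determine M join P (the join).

Common upper bounds of {M, P}: D, M, Q, U.
The least among these is M.

M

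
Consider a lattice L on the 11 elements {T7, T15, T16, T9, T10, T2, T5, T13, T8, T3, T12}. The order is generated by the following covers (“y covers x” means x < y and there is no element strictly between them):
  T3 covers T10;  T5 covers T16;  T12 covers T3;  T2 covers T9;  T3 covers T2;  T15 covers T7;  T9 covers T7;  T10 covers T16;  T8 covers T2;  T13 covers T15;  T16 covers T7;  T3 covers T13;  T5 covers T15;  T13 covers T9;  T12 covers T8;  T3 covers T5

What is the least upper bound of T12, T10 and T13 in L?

T12

Common upper bounds of {T12, T10, T13}: T12.
The least among these is T12.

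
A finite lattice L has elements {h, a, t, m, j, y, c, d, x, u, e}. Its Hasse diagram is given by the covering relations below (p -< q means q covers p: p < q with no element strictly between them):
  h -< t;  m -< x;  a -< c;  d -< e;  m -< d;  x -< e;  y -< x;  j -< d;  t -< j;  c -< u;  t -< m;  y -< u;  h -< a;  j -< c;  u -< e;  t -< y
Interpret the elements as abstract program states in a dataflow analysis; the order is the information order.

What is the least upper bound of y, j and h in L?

Common upper bounds of {y, j, h}: e, u.
The least among these is u.

u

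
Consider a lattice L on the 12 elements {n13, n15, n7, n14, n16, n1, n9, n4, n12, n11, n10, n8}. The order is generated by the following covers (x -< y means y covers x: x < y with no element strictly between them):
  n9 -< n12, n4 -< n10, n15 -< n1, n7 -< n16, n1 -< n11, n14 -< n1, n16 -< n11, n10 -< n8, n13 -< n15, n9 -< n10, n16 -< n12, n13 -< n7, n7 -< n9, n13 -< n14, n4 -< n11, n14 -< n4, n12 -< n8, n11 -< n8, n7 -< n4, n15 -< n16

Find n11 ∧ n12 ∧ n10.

n7

Common lower bounds of {n11, n12, n10}: n13, n7.
The greatest among these is n7.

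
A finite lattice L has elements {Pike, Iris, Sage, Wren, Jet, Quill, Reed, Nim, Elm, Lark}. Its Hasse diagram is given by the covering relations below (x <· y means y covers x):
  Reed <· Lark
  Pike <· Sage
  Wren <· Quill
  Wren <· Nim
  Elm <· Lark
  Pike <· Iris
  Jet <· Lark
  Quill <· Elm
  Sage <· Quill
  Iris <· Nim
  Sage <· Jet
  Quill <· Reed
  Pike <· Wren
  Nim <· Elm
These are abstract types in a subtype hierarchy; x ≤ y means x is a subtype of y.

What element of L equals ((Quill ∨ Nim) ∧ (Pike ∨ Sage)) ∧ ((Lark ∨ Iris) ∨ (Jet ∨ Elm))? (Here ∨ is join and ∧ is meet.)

Quill ∨ Nim = Elm
Pike ∨ Sage = Sage
Elm ∧ Sage = Sage
Lark ∨ Iris = Lark
Jet ∨ Elm = Lark
Lark ∨ Lark = Lark
Sage ∧ Lark = Sage

Sage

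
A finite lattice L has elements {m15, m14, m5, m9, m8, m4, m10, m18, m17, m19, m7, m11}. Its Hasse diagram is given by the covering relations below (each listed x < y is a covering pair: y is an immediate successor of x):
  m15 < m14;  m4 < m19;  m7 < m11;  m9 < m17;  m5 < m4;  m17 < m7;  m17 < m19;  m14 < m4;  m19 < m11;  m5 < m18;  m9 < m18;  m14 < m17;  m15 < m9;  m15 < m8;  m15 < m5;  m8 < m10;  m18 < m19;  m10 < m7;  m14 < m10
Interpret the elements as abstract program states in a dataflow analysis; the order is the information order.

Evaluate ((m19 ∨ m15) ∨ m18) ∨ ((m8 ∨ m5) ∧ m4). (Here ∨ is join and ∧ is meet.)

m19

m19 ∨ m15 = m19
m19 ∨ m18 = m19
m8 ∨ m5 = m11
m11 ∧ m4 = m4
m19 ∨ m4 = m19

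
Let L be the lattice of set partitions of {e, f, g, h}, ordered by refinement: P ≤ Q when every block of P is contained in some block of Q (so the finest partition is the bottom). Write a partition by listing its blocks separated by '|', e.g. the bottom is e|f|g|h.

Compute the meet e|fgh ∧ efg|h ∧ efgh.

e|fg|h

The meet (common refinement) of e|fgh, efg|h, efgh intersects blocks pairwise, giving e|fg|h.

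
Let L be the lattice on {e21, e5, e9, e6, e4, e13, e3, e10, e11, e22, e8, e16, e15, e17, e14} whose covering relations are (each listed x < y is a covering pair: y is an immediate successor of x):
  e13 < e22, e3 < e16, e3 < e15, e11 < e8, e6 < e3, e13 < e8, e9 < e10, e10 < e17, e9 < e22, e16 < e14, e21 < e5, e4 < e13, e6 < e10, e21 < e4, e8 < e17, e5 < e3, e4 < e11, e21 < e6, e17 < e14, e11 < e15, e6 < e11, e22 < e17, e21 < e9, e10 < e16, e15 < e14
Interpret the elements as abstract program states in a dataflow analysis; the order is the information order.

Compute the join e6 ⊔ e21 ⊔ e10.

Common upper bounds of {e6, e21, e10}: e10, e14, e16, e17.
The least among these is e10.

e10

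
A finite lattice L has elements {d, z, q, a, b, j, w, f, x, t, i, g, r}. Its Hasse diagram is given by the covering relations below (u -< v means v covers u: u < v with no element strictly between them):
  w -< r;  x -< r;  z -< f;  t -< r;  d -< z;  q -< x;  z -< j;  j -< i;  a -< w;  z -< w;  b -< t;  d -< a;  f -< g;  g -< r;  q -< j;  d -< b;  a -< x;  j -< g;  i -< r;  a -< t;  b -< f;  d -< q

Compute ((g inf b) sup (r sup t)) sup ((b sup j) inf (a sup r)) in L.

g ∧ b = b
r ∨ t = r
b ∨ r = r
b ∨ j = g
a ∨ r = r
g ∧ r = g
r ∨ g = r

r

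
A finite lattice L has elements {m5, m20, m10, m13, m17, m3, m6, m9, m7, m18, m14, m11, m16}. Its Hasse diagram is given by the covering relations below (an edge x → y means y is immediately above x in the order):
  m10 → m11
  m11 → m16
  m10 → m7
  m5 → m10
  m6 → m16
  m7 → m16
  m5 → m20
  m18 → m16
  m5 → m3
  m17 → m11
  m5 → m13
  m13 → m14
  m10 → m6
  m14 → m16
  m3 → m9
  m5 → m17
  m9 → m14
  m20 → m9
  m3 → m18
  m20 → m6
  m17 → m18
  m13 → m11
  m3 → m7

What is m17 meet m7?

Common lower bounds of {m17, m7}: m5.
The greatest among these is m5.

m5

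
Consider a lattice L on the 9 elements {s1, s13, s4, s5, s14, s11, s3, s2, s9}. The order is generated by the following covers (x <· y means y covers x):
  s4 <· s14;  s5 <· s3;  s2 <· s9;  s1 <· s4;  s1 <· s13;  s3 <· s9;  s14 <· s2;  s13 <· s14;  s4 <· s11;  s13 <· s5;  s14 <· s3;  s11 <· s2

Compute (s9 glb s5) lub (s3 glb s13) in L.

s5

s9 ∧ s5 = s5
s3 ∧ s13 = s13
s5 ∨ s13 = s5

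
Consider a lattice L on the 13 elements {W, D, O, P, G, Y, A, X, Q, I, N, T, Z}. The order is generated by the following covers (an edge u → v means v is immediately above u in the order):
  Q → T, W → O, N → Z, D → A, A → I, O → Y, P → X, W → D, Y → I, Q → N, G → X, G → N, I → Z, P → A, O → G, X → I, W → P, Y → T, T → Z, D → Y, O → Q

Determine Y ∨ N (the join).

Common upper bounds of {Y, N}: Z.
The least among these is Z.

Z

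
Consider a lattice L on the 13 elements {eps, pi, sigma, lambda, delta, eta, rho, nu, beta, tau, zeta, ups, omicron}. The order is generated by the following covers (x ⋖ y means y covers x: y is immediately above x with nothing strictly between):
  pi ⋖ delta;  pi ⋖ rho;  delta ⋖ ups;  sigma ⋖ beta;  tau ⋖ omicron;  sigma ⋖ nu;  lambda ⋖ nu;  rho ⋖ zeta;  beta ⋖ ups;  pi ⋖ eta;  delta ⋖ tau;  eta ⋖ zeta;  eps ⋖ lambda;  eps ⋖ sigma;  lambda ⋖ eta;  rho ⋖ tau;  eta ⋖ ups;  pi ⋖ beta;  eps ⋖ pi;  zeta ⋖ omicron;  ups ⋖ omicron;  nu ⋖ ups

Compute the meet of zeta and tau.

Common lower bounds of {zeta, tau}: eps, pi, rho.
The greatest among these is rho.

rho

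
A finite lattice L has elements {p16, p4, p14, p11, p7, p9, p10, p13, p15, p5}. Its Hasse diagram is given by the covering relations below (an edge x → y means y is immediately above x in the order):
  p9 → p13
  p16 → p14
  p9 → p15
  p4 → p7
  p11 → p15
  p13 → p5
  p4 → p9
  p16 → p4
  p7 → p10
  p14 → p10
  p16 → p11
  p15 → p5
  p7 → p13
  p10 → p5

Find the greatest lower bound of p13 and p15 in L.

p9

Common lower bounds of {p13, p15}: p16, p4, p9.
The greatest among these is p9.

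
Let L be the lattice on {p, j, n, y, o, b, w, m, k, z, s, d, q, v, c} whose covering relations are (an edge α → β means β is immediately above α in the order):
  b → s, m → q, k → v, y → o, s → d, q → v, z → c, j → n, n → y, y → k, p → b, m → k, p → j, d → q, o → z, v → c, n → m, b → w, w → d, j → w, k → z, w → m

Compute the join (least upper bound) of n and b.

m

Common upper bounds of {n, b}: c, k, m, q, v, z.
The least among these is m.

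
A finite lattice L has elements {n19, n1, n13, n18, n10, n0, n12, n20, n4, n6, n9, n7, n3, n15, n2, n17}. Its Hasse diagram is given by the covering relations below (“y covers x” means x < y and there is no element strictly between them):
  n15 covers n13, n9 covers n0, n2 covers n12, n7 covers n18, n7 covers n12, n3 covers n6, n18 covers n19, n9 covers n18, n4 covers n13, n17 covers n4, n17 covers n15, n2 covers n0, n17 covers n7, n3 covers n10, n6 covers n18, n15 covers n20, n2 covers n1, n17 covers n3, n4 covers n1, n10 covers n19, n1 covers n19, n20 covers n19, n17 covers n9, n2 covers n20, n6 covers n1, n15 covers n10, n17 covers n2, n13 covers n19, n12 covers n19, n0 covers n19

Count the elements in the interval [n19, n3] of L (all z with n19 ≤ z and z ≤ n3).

The interval [n19, n3] = {n1, n10, n18, n19, n3, n6}, which has 6 elements.

6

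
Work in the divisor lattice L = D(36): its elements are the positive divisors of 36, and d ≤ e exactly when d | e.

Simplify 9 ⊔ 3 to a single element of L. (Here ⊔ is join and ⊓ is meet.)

9 ∨ 3 = 9

9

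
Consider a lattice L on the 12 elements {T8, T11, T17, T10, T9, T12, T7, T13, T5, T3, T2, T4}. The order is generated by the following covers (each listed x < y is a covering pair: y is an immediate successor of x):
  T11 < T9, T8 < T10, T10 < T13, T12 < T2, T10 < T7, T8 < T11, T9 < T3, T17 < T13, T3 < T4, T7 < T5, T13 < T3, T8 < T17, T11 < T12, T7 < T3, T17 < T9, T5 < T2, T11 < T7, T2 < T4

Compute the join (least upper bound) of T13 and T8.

T13

Common upper bounds of {T13, T8}: T13, T3, T4.
The least among these is T13.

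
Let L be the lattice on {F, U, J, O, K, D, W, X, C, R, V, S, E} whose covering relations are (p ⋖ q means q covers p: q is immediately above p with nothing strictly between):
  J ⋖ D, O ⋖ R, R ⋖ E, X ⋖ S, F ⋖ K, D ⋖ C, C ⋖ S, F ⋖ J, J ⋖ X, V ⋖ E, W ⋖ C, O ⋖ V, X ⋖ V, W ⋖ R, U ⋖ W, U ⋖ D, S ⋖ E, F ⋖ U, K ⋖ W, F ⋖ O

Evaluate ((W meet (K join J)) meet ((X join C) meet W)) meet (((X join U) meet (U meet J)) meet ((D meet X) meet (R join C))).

K ∨ J = C
W ∧ C = W
X ∨ C = S
S ∧ W = W
W ∧ W = W
X ∨ U = S
U ∧ J = F
S ∧ F = F
D ∧ X = J
R ∨ C = E
J ∧ E = J
F ∧ J = F
W ∧ F = F

F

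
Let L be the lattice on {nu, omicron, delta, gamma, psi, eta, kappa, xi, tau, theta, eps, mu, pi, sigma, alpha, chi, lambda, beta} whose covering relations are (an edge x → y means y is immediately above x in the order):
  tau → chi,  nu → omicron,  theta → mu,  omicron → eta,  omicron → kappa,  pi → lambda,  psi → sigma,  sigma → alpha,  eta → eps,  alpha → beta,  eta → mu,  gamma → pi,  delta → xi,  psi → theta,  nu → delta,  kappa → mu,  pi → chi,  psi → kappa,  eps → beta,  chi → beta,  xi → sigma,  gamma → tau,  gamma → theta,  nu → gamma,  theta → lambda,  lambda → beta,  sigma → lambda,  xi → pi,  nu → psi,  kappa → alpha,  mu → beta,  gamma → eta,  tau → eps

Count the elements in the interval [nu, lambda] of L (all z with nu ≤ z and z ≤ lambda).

9

The interval [nu, lambda] = {delta, gamma, lambda, nu, pi, psi, sigma, theta, xi}, which has 9 elements.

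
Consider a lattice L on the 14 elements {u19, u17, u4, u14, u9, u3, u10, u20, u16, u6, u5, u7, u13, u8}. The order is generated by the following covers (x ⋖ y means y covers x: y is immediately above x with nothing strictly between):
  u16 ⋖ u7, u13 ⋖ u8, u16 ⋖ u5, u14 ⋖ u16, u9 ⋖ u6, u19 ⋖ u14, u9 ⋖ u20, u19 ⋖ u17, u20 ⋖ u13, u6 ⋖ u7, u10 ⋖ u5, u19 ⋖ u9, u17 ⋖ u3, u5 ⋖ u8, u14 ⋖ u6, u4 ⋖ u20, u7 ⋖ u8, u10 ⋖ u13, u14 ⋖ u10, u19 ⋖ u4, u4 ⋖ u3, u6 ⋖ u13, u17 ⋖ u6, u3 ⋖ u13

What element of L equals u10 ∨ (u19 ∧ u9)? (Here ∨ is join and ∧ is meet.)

u10

u19 ∧ u9 = u19
u10 ∨ u19 = u10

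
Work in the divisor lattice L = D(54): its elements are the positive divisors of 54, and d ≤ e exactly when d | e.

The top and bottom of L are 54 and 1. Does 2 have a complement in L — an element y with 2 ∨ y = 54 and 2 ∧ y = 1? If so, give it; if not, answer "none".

27

Need y with 2 ∨ y = 54 and 2 ∧ y = 1.
Checking each element gives: 27.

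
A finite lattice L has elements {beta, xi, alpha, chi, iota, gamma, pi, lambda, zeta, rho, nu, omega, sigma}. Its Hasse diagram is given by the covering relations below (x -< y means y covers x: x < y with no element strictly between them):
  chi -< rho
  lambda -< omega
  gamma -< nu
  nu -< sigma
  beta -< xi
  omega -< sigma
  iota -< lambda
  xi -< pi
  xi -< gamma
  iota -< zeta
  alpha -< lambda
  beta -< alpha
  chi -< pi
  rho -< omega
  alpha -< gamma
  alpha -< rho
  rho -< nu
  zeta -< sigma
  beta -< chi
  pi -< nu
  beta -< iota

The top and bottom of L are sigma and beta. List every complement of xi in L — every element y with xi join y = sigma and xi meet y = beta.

Need y with xi ∨ y = sigma and xi ∧ y = beta.
Checking each element gives: iota, lambda, omega, zeta.

iota, lambda, omega, zeta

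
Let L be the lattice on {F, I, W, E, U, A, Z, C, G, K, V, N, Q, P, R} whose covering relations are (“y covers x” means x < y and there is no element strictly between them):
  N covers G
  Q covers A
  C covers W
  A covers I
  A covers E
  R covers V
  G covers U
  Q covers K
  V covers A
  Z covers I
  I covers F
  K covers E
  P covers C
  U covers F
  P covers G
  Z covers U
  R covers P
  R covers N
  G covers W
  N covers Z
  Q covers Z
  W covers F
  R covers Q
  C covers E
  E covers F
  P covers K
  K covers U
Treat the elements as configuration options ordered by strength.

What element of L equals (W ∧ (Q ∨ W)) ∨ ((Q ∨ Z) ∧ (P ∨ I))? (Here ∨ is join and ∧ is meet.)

Q ∨ W = R
W ∧ R = W
Q ∨ Z = Q
P ∨ I = R
Q ∧ R = Q
W ∨ Q = R

R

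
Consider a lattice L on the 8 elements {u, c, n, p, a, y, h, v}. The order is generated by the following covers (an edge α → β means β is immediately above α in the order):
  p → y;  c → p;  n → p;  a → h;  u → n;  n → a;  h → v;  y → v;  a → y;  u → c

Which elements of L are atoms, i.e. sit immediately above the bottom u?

c, n

The atoms are exactly the elements that cover u: c, n.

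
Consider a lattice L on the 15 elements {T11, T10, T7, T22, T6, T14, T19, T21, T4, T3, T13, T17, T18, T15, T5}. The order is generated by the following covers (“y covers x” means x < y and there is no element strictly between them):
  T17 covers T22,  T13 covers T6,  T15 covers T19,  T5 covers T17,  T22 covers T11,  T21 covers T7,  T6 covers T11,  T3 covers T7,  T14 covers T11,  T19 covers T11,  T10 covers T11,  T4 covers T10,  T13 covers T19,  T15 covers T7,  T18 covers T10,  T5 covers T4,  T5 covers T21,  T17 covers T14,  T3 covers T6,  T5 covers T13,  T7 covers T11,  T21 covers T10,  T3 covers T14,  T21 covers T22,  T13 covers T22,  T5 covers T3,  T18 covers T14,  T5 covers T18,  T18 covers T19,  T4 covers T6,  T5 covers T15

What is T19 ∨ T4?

T5

Common upper bounds of {T19, T4}: T5.
The least among these is T5.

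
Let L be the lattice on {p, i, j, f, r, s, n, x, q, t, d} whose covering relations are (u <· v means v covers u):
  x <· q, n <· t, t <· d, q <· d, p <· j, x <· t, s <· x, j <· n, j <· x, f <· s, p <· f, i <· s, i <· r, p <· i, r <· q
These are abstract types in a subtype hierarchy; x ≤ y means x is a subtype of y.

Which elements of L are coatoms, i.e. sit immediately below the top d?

The coatoms are exactly the elements covered by d: q, t.

q, t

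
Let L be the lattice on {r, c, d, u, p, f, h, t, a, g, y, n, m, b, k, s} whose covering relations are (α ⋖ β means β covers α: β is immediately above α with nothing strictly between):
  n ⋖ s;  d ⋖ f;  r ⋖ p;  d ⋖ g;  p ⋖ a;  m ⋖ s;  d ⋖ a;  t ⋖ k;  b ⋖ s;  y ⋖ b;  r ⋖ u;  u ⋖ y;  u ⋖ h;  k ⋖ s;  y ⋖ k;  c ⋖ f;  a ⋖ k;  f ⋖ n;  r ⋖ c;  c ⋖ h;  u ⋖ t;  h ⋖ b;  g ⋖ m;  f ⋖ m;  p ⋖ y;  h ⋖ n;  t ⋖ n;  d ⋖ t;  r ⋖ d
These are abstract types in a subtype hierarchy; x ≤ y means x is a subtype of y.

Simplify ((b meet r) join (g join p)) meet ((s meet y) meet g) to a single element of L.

b ∧ r = r
g ∨ p = s
r ∨ s = s
s ∧ y = y
y ∧ g = r
s ∧ r = r

r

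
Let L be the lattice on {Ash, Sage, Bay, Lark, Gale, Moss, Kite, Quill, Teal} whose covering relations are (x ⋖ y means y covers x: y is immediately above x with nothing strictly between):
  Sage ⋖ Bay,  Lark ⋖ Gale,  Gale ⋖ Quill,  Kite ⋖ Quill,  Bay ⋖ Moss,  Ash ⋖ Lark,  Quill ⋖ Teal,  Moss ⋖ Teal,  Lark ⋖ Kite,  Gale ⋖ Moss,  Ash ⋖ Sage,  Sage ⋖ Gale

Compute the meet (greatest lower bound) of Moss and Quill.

Common lower bounds of {Moss, Quill}: Ash, Gale, Lark, Sage.
The greatest among these is Gale.

Gale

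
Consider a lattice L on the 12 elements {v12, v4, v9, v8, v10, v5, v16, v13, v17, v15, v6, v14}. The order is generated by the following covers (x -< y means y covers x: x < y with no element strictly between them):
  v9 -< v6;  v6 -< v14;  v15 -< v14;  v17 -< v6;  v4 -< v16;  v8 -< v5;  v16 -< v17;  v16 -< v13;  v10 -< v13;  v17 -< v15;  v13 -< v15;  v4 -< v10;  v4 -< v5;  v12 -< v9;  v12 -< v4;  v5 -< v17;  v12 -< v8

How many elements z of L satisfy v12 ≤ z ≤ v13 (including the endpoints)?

5

The interval [v12, v13] = {v10, v12, v13, v16, v4}, which has 5 elements.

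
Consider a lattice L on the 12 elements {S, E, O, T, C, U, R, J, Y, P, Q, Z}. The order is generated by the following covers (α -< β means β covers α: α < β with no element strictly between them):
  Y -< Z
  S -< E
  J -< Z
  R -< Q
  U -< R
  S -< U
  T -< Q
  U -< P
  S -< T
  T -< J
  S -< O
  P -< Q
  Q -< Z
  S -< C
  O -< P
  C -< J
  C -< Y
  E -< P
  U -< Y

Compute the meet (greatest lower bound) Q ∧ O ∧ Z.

O

Common lower bounds of {Q, O, Z}: O, S.
The greatest among these is O.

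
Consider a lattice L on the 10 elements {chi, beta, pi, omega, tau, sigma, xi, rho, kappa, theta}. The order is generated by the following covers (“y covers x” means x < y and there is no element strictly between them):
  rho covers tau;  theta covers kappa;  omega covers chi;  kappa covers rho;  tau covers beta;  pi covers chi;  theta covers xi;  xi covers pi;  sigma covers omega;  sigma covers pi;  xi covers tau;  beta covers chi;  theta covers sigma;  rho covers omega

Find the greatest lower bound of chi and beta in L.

chi

Common lower bounds of {chi, beta}: chi.
The greatest among these is chi.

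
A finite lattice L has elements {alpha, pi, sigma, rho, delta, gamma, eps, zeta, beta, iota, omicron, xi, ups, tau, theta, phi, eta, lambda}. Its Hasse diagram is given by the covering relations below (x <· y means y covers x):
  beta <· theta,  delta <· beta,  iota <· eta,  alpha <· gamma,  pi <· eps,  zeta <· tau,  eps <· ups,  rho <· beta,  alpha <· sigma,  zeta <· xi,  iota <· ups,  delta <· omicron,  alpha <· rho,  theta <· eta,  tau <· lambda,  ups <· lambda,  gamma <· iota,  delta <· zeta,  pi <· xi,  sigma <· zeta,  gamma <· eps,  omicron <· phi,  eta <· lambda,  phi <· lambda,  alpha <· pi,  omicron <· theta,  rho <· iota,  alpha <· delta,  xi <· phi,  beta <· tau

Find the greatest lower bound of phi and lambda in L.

Common lower bounds of {phi, lambda}: alpha, delta, omicron, phi, pi, sigma, xi, zeta.
The greatest among these is phi.

phi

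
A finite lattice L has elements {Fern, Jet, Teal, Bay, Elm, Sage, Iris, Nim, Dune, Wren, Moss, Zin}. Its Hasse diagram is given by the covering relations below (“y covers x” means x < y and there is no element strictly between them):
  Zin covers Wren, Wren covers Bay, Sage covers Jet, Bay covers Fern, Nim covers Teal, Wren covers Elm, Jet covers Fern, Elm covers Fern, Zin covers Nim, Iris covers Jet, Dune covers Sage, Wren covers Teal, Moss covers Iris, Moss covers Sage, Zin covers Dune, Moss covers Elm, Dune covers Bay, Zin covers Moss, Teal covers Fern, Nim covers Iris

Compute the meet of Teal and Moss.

Fern

Common lower bounds of {Teal, Moss}: Fern.
The greatest among these is Fern.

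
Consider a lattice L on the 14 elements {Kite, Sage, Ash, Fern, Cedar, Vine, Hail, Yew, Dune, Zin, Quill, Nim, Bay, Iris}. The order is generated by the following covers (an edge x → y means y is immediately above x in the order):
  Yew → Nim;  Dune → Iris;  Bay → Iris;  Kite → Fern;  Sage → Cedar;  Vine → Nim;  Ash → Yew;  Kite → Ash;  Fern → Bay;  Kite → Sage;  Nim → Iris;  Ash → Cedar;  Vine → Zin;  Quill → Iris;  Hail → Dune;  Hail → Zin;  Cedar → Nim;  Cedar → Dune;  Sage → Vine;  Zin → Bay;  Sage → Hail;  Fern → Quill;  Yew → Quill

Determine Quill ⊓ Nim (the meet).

Yew

Common lower bounds of {Quill, Nim}: Ash, Kite, Yew.
The greatest among these is Yew.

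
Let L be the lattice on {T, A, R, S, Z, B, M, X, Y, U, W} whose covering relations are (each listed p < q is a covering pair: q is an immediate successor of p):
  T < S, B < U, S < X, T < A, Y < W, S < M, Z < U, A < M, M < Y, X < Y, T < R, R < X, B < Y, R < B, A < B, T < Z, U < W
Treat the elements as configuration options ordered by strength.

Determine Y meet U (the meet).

Common lower bounds of {Y, U}: A, B, R, T.
The greatest among these is B.

B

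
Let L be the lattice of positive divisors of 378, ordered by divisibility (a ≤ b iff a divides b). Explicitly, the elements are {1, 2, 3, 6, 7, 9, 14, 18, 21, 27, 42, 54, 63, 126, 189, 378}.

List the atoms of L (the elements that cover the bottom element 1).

2, 3, 7

The atoms are exactly the elements that cover 1: 2, 3, 7.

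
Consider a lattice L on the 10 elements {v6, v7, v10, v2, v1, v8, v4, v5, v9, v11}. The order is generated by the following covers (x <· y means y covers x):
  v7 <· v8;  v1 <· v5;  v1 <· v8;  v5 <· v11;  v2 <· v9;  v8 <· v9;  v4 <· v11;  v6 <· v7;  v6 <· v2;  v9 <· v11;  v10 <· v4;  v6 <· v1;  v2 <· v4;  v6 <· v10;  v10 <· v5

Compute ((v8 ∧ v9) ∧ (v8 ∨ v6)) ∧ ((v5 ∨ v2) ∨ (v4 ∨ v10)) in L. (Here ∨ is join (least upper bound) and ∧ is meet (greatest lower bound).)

v8 ∧ v9 = v8
v8 ∨ v6 = v8
v8 ∧ v8 = v8
v5 ∨ v2 = v11
v4 ∨ v10 = v4
v11 ∨ v4 = v11
v8 ∧ v11 = v8

v8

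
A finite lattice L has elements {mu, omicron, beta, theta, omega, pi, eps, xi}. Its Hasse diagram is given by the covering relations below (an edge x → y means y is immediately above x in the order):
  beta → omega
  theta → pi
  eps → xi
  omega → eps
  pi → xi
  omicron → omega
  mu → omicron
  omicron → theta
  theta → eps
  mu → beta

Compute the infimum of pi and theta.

theta

Common lower bounds of {pi, theta}: mu, omicron, theta.
The greatest among these is theta.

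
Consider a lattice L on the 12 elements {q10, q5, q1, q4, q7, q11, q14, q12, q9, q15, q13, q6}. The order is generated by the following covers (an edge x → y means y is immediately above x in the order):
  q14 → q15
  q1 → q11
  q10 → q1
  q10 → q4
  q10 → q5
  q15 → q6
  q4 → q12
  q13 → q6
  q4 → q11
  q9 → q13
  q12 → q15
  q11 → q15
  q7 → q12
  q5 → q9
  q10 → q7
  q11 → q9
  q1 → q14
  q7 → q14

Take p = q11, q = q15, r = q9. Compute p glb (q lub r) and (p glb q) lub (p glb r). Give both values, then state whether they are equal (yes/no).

q11; q11; yes

q lub r = q6, so p glb (q lub r) = q11 glb q6 = q11.
p glb q = q11 and p glb r = q11, so (p glb q) lub (p glb r) = q11 lub q11 = q11.
Equal: yes.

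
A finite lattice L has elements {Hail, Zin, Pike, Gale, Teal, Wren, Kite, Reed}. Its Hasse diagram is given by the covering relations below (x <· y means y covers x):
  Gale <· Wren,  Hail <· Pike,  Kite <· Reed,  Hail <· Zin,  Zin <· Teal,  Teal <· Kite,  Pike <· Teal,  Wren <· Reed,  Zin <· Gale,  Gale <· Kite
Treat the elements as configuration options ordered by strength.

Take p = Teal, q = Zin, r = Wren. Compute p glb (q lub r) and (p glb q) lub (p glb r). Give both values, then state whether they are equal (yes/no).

q lub r = Wren, so p glb (q lub r) = Teal glb Wren = Zin.
p glb q = Zin and p glb r = Zin, so (p glb q) lub (p glb r) = Zin lub Zin = Zin.
Equal: yes.

Zin; Zin; yes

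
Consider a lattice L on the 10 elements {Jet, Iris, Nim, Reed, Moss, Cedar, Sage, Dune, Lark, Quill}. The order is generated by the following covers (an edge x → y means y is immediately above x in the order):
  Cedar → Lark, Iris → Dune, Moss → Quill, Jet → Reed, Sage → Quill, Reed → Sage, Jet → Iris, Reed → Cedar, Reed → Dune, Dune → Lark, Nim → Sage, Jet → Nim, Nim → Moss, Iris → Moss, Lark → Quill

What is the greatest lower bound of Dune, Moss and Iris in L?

Iris

Common lower bounds of {Dune, Moss, Iris}: Iris, Jet.
The greatest among these is Iris.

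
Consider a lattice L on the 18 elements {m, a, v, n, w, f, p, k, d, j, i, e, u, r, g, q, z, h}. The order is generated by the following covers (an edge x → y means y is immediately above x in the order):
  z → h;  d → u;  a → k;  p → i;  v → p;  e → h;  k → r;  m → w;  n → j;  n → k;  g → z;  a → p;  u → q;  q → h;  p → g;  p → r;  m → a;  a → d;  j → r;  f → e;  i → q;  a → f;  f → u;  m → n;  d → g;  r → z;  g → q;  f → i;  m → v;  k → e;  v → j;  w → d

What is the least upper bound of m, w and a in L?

d

Common upper bounds of {m, w, a}: d, g, h, q, u, z.
The least among these is d.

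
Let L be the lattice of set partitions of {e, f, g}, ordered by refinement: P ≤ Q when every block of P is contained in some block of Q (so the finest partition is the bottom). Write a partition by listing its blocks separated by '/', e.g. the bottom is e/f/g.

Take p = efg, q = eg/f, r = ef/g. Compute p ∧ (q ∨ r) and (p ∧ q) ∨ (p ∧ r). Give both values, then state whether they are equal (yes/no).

q ∨ r = efg, so p ∧ (q ∨ r) = efg ∧ efg = efg.
p ∧ q = eg/f and p ∧ r = ef/g, so (p ∧ q) ∨ (p ∧ r) = eg/f ∨ ef/g = efg.
Equal: yes.

efg; efg; yes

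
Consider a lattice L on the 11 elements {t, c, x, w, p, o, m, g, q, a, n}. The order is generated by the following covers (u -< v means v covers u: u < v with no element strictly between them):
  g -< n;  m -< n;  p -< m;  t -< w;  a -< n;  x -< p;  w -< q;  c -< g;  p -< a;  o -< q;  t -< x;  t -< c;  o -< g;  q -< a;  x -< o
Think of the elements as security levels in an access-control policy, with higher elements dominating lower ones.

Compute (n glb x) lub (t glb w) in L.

x

n ∧ x = x
t ∧ w = t
x ∨ t = x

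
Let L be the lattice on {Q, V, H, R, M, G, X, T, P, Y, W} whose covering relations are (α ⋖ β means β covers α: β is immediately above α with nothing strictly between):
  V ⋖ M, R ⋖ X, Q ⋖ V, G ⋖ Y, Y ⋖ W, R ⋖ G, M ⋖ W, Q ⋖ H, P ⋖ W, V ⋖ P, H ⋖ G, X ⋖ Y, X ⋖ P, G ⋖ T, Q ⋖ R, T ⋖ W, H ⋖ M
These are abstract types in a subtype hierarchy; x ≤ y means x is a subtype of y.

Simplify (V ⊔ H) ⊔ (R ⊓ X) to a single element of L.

W

V ∨ H = M
R ∧ X = R
M ∨ R = W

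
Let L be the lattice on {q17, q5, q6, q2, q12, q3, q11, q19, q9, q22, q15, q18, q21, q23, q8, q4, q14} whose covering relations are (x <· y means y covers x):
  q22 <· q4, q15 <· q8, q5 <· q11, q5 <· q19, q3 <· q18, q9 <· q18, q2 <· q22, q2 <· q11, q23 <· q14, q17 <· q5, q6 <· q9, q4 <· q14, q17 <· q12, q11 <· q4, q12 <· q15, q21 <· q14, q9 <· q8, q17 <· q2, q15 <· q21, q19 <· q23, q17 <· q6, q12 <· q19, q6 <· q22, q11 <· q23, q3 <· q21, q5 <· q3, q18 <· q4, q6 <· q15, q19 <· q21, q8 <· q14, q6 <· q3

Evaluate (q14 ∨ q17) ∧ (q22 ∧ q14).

q22

q14 ∨ q17 = q14
q22 ∧ q14 = q22
q14 ∧ q22 = q22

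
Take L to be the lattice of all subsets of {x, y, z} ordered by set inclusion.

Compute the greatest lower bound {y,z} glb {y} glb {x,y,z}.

Under ⊆, meet is intersection: {y,z} ∩ {y} ∩ {x,y,z} = {y}.

{y}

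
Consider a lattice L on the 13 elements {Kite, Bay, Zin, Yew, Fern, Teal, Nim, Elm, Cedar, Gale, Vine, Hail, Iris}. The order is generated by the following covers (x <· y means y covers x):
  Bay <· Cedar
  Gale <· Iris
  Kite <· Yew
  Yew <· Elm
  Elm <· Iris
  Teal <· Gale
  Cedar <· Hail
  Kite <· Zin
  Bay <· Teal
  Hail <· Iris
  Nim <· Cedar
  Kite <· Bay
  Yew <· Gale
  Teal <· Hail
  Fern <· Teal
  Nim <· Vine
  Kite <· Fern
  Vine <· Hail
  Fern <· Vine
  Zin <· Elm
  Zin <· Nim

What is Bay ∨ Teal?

Teal

Common upper bounds of {Bay, Teal}: Gale, Hail, Iris, Teal.
The least among these is Teal.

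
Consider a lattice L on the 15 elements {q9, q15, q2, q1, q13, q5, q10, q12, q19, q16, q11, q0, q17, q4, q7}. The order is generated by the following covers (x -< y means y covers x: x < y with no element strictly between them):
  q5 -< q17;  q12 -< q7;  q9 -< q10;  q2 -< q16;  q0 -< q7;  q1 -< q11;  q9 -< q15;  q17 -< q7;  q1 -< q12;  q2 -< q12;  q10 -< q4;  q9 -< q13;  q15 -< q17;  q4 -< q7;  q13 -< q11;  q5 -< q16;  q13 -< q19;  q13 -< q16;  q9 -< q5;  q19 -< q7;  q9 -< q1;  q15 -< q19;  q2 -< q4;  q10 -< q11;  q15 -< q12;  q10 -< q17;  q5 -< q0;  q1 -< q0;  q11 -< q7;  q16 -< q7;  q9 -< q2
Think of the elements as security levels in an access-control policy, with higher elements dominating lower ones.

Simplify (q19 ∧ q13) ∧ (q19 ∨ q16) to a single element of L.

q19 ∧ q13 = q13
q19 ∨ q16 = q7
q13 ∧ q7 = q13

q13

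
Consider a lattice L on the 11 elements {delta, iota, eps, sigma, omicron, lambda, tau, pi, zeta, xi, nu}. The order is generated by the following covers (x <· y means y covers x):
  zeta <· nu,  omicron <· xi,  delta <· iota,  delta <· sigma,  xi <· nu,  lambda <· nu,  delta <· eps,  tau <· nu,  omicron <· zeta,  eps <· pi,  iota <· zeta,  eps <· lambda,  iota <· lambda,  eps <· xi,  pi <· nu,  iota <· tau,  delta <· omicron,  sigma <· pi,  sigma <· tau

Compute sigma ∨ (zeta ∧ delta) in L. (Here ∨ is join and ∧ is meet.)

zeta ∧ delta = delta
sigma ∨ delta = sigma

sigma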